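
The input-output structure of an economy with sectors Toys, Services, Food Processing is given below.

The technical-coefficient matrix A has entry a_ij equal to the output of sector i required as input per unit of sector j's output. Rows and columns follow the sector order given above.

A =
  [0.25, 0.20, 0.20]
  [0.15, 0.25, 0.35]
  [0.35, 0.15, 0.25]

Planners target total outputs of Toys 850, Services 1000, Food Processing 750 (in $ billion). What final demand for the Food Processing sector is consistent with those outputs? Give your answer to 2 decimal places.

d_F = 115.00

I − A =
  [   0.75    -0.20    -0.20]
  [  -0.15     0.75    -0.35]
  [  -0.35    -0.15     0.75]
d = (I − A) x:
  d_T = (+0.75)·850 + (-0.20)·1000 + (-0.20)·750 = 287.50
  d_S = (-0.15)·850 + (+0.75)·1000 + (-0.35)·750 = 360.00
  d_F = (-0.35)·850 + (-0.15)·1000 + (+0.75)·750 = 115.00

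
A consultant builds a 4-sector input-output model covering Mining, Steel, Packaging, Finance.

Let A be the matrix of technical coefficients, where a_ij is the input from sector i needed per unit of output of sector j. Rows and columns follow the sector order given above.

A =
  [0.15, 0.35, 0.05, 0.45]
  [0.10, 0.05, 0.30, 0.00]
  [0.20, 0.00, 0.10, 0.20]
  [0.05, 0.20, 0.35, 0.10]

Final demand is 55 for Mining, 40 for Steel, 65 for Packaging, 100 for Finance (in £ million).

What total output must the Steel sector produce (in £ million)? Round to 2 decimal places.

I − A =
  [   0.85    -0.35    -0.05    -0.45]
  [  -0.10     0.95    -0.30     0.00]
  [  -0.20     0.00     0.90    -0.20]
  [  -0.05    -0.20    -0.35     0.90]
Compute the cofactors C_ij = (−1)^(i+j)·(3×3 minor ij) of I−A; the adjugate is their transpose:
adj(I−A) = Cᵀ =
  [ 0.691000   0.342000   0.313875   0.415250]
  [ 0.131000   0.567750   0.243000   0.119500]
  [ 0.184500   0.118500   0.664875   0.240000]
  [ 0.139250   0.191250   0.330000   0.664750]
det(I−A) = Σ_j (I−A)_1j·C_1j = (0.85)(0.691000) + (-0.35)(0.131000) + (-0.05)(0.184500) + (-0.45)(0.139250) = 0.4696125
(I − A)⁻¹ = adj(I−A) / det(I−A) ≈
  [   1.4714     0.7283     0.6684     0.8842]
  [   0.2790     1.2090     0.5174     0.2545]
  [   0.3929     0.2523     1.4158     0.5111]
  [   0.2965     0.4073     0.7027     1.4155]
x = (I − A)⁻¹ d = adj(I−A)·d / det(I−A), with det(I−A) = 0.4696125:
  x_M = (0.691000·55 + 0.342000·40 + 0.313875·65 + 0.415250·100) / 0.4696125 = 113.611875 / 0.4696125 ≈ 241.93
  x_S = (0.131000·55 + 0.567750·40 + 0.243000·65 + 0.119500·100) / 0.4696125 = 57.66 / 0.4696125 ≈ 122.78
  x_P = (0.184500·55 + 0.118500·40 + 0.664875·65 + 0.240000·100) / 0.4696125 = 82.104375 / 0.4696125 ≈ 174.83
  x_F = (0.139250·55 + 0.191250·40 + 0.330000·65 + 0.664750·100) / 0.4696125 = 103.23375 / 0.4696125 ≈ 219.83

x_S = 122.78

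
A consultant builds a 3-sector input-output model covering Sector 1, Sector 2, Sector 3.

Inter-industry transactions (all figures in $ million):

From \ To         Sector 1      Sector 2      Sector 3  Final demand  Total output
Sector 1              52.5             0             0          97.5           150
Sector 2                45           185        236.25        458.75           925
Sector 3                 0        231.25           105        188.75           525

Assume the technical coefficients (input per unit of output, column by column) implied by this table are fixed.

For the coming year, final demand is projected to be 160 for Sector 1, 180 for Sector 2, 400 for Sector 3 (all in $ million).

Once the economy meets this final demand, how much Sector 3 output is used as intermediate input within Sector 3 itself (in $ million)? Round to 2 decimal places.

Technical coefficients a_ij = z_ij / X_j:
  a_11 = 52.5/150 = 0.35, a_21 = 45/150 = 0.30, a_31 = 0/150 = 0.00
  a_12 = 0/925 = 0.00, a_22 = 185/925 = 0.20, a_32 = 231.25/925 = 0.25
  a_13 = 0/525 = 0.00, a_23 = 236.25/525 = 0.45, a_33 = 105/525 = 0.20
I − A =
  [   0.65     0.00     0.00]
  [  -0.30     0.80    -0.45]
  [   0.00    -0.25     0.80]
Cofactors of I−A, C_ij = (−1)^(i+j)·(minor ij) (rows/columns in the sector order above):
  C_11 = (0.80)(0.80) − (-0.45)(-0.25) = 0.5275
  C_12 = −[(-0.30)(0.80) − (-0.45)(0.00)] = 0.2400
  C_13 = (-0.30)(-0.25) − (0.80)(0.00) = 0.0750
  C_21 = −[(0.00)(0.80) − (0.00)(-0.25)] = 0.0000
  C_22 = (0.65)(0.80) − (0.00)(0.00) = 0.5200
  C_23 = −[(0.65)(-0.25) − (0.00)(0.00)] = 0.1625
  C_31 = (0.00)(-0.45) − (0.00)(0.80) = 0.0000
  C_32 = −[(0.65)(-0.45) − (0.00)(-0.30)] = 0.2925
  C_33 = (0.65)(0.80) − (0.00)(-0.30) = 0.5200
det(I−A) = Σ_j (I−A)_1j·C_1j = (0.65)(0.5275) + (0.00)(0.2400) + (0.00)(0.0750) = 0.342875
adj(I−A) = Cᵀ =
  [ 0.5275   0.0000   0.0000]
  [ 0.2400   0.5200   0.2925]
  [ 0.0750   0.1625   0.5200]
(I − A)⁻¹ = adj(I−A) / det(I−A) ≈
  [   1.5385     0.0000     0.0000]
  [   0.7000     1.5166     0.8531]
  [   0.2187     0.4739     1.5166]
First solve x = (I − A)⁻¹ d = adj(I−A)·d / det(I−A); in particular x_3 = (0.0750·160 + 0.1625·180 + 0.5200·400) / 0.342875 = 249.25 / 0.342875 ≈ 726.9413.
Intermediate flow from 3 to 3: z_33 = a_33 · x_3 = 0.20 × 249.25 / 0.342875 = 49.85 / 0.342875 ≈ 145.39.

z_33 = 145.39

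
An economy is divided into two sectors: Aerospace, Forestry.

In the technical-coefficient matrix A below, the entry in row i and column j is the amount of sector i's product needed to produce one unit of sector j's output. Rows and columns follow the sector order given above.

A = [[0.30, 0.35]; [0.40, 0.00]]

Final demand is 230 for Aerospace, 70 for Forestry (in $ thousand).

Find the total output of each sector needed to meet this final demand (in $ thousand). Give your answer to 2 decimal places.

x_A = 454.46, x_F = 251.79

I − A =
  [   0.70    -0.35]
  [  -0.40     1.00]
det(I−A) = (0.70)(1.00) − (-0.35)(-0.40) = 0.5600
adj(I−A) = [[1.00, 0.35], [0.40, 0.70]]
(I − A)⁻¹ = adj(I−A) / det(I−A) ≈
  [   1.7857     0.6250]
  [   0.7143     1.2500]
x = (I − A)⁻¹ d = adj(I−A)·d / det(I−A), with det(I−A) = 0.5600:
  x_A = (1.00·230 + 0.35·70) / 0.5600 = 254.50 / 0.5600 ≈ 454.46
  x_F = (0.40·230 + 0.70·70) / 0.5600 = 141.00 / 0.5600 ≈ 251.79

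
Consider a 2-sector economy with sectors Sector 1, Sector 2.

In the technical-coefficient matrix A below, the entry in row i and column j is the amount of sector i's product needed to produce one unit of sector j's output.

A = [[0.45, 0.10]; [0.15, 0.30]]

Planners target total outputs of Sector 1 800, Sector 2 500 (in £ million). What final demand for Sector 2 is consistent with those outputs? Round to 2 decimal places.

I − A =
  [   0.55    -0.10]
  [  -0.15     0.70]
d = (I − A) x:
  d_1 = (+0.55)·800 + (-0.10)·500 = 390.00
  d_2 = (-0.15)·800 + (+0.70)·500 = 230.00

d_2 = 230.00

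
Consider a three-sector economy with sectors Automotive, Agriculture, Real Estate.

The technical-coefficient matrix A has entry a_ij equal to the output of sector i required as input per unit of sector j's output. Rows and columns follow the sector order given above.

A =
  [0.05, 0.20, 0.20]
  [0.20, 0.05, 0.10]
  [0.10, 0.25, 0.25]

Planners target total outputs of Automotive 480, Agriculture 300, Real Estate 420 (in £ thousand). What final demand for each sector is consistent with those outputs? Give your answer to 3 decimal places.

I − A =
  [   0.95    -0.20    -0.20]
  [  -0.20     0.95    -0.10]
  [  -0.10    -0.25     0.75]
d = (I − A) x:
  d_1 = (+0.95)·480 + (-0.20)·300 + (-0.20)·420 = 312.000
  d_2 = (-0.20)·480 + (+0.95)·300 + (-0.10)·420 = 147.000
  d_3 = (-0.10)·480 + (-0.25)·300 + (+0.75)·420 = 192.000

d_1 = 312.000, d_2 = 147.000, d_3 = 192.000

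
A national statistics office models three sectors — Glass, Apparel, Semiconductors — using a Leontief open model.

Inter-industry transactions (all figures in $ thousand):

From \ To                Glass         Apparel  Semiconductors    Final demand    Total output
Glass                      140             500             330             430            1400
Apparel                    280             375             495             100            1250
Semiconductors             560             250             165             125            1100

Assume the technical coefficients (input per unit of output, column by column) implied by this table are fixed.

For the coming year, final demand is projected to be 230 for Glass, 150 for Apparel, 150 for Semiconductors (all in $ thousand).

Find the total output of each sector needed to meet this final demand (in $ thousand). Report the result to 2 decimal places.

Technical coefficients a_ij = z_ij / X_j:
  a_11 = 140/1400 = 0.10, a_21 = 280/1400 = 0.20, a_31 = 560/1400 = 0.40
  a_12 = 500/1250 = 0.40, a_22 = 375/1250 = 0.30, a_32 = 250/1250 = 0.20
  a_13 = 330/1100 = 0.30, a_23 = 495/1100 = 0.45, a_33 = 165/1100 = 0.15
I − A =
  [   0.90    -0.40    -0.30]
  [  -0.20     0.70    -0.45]
  [  -0.40    -0.20     0.85]
Cofactors of I−A, C_ij = (−1)^(i+j)·(minor ij) (rows/columns in the sector order above):
  C_11 = (0.70)(0.85) − (-0.45)(-0.20) = 0.5050
  C_12 = −[(-0.20)(0.85) − (-0.45)(-0.40)] = 0.3500
  C_13 = (-0.20)(-0.20) − (0.70)(-0.40) = 0.3200
  C_21 = −[(-0.40)(0.85) − (-0.30)(-0.20)] = 0.4000
  C_22 = (0.90)(0.85) − (-0.30)(-0.40) = 0.6450
  C_23 = −[(0.90)(-0.20) − (-0.40)(-0.40)] = 0.3400
  C_31 = (-0.40)(-0.45) − (-0.30)(0.70) = 0.3900
  C_32 = −[(0.90)(-0.45) − (-0.30)(-0.20)] = 0.4650
  C_33 = (0.90)(0.70) − (-0.40)(-0.20) = 0.5500
det(I−A) = Σ_j (I−A)_1j·C_1j = (0.90)(0.5050) + (-0.40)(0.3500) + (-0.30)(0.3200) = 0.2185
adj(I−A) = Cᵀ =
  [ 0.5050   0.4000   0.3900]
  [ 0.3500   0.6450   0.4650]
  [ 0.3200   0.3400   0.5500]
(I − A)⁻¹ = adj(I−A) / det(I−A) ≈
  [   2.3112     1.8307     1.7849]
  [   1.6018     2.9519     2.1281]
  [   1.4645     1.5561     2.5172]
x = (I − A)⁻¹ d = adj(I−A)·d / det(I−A), with det(I−A) = 0.2185:
  x_1 = (0.5050·230 + 0.4000·150 + 0.3900·150) / 0.2185 = 234.65 / 0.2185 ≈ 1073.91
  x_2 = (0.3500·230 + 0.6450·150 + 0.4650·150) / 0.2185 = 247.00 / 0.2185 ≈ 1130.43
  x_3 = (0.3200·230 + 0.3400·150 + 0.5500·150) / 0.2185 = 207.10 / 0.2185 ≈ 947.83

x_1 = 1073.91, x_2 = 1130.43, x_3 = 947.83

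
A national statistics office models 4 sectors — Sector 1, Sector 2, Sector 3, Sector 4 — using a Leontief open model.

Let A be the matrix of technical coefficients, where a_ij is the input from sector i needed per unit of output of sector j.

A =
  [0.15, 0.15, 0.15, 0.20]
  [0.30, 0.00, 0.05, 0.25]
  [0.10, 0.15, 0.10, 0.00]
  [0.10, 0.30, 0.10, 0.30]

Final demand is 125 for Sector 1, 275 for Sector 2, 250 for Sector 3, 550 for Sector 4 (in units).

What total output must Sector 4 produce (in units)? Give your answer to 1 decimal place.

I − A =
  [   0.85    -0.15    -0.15    -0.20]
  [  -0.30     1.00    -0.05    -0.25]
  [  -0.10    -0.15     0.90     0.00]
  [  -0.10    -0.30    -0.10     0.70]
Compute the cofactors C_ij = (−1)^(i+j)·(3×3 minor ij) of I−A; the adjugate is their transpose:
adj(I−A) = Cᵀ =
  [ 0.553500   0.167250   0.125750   0.217875]
  [ 0.217500   0.505000   0.091250   0.242500]
  [ 0.097750   0.102750   0.458000   0.064625]
  [ 0.186250   0.255000   0.122500   0.695625]
det(I−A) = Σ_j (I−A)_1j·C_1j = (0.85)(0.553500) + (-0.15)(0.217500) + (-0.15)(0.097750) + (-0.20)(0.186250) = 0.3859375
(I − A)⁻¹ = adj(I−A) / det(I−A) ≈
  [   1.4342     0.4334     0.3258     0.5645]
  [   0.5636     1.3085     0.2364     0.6283]
  [   0.2533     0.2662     1.1867     0.1674]
  [   0.4826     0.6607     0.3174     1.8024]
x = (I − A)⁻¹ d = adj(I−A)·d / det(I−A), with det(I−A) = 0.3859375:
  x_1 = (0.553500·125 + 0.167250·275 + 0.125750·250 + 0.217875·550) / 0.3859375 = 266.45 / 0.3859375 ≈ 690.4
  x_2 = (0.217500·125 + 0.505000·275 + 0.091250·250 + 0.242500·550) / 0.3859375 = 322.25 / 0.3859375 ≈ 835.0
  x_3 = (0.097750·125 + 0.102750·275 + 0.458000·250 + 0.064625·550) / 0.3859375 = 190.51875 / 0.3859375 ≈ 493.7
  x_4 = (0.186250·125 + 0.255000·275 + 0.122500·250 + 0.695625·550) / 0.3859375 = 506.625 / 0.3859375 ≈ 1312.7

x_4 = 1312.7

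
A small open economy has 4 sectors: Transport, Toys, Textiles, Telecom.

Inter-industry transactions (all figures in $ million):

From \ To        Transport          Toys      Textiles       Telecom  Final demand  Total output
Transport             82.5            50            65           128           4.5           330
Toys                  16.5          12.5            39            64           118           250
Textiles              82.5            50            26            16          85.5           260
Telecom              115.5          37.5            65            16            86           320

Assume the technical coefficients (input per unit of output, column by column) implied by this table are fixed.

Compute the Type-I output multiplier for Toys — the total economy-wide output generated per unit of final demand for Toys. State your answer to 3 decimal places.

Technical coefficients a_ij = z_ij / X_j:
  a_11 = 82.5/330 = 0.25, a_21 = 16.5/330 = 0.05, a_31 = 82.5/330 = 0.25, a_41 = 115.5/330 = 0.35
  a_12 = 50/250 = 0.20, a_22 = 12.5/250 = 0.05, a_32 = 50/250 = 0.20, a_42 = 37.5/250 = 0.15
  a_13 = 65/260 = 0.25, a_23 = 39/260 = 0.15, a_33 = 26/260 = 0.10, a_43 = 65/260 = 0.25
  a_14 = 128/320 = 0.40, a_24 = 64/320 = 0.20, a_34 = 16/320 = 0.05, a_44 = 16/320 = 0.05
I − A =
  [   0.75    -0.20    -0.25    -0.40]
  [  -0.05     0.95    -0.15    -0.20]
  [  -0.25    -0.20     0.90    -0.05]
  [  -0.35    -0.15    -0.25     0.95]
Compute the cofactors C_ij = (−1)^(i+j)·(3×3 minor ij) of I−A; the adjugate is their transpose:
adj(I−A) = Cᵀ =
  [ 0.733750   0.291875   0.360625   0.389375]
  [ 0.155875   0.417125   0.157750   0.161750]
  [ 0.258625   0.186125   0.494875   0.174125]
  [ 0.363000   0.222375   0.288000   0.540375]
det(I−A) = Σ_j (I−A)_1j·C_1j = (0.75)(0.733750) + (-0.20)(0.155875) + (-0.25)(0.258625) + (-0.40)(0.363000) = 0.30928125
(I − A)⁻¹ = adj(I−A) / det(I−A) ≈
  [   2.3724     0.9437     1.1660     1.2590]
  [   0.5040     1.3487     0.5101     0.5230]
  [   0.8362     0.6018     1.6001     0.5630]
  [   1.1737     0.7190     0.9312     1.7472]
The output multiplier for sector j is the column-j sum of the Leontief inverse (I − A)⁻¹ = adj(I−A) / det(I−A).
Column 2 of adj(I−A): (0.291875, 0.417125, 0.186125, 0.222375); det(I−A) = 0.30928125.
m_2 = (0.291875 + 0.417125 + 0.186125 + 0.222375) / 0.30928125 = 1.1175 / 0.30928125 ≈ 3.613.

m_2 = 3.613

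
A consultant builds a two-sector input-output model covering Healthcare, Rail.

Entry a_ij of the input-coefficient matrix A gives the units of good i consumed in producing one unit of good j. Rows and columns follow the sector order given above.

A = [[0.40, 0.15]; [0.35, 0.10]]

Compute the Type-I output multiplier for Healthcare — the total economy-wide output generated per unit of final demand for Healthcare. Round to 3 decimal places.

m_1 = 2.564

I − A =
  [   0.60    -0.15]
  [  -0.35     0.90]
det(I−A) = (0.60)(0.90) − (-0.15)(-0.35) = 0.4875
adj(I−A) = [[0.90, 0.15], [0.35, 0.60]]
(I − A)⁻¹ = adj(I−A) / det(I−A) ≈
  [   1.8462     0.3077]
  [   0.7179     1.2308]
The output multiplier for sector j is the column-j sum of the Leontief inverse (I − A)⁻¹ = adj(I−A) / det(I−A).
Column 1 of adj(I−A): (0.90, 0.35); det(I−A) = 0.4875.
m_1 = (0.90 + 0.35) / 0.4875 = 1.25 / 0.4875 ≈ 2.564.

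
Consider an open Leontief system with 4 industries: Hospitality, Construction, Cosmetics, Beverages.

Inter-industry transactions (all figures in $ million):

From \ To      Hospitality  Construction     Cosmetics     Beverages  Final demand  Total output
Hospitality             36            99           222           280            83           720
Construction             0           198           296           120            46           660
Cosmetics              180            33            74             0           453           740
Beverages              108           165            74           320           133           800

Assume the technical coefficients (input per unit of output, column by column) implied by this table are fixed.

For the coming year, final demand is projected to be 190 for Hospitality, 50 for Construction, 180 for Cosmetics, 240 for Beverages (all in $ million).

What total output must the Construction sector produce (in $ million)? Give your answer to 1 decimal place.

Technical coefficients a_ij = z_ij / X_j:
  a_11 = 36/720 = 0.05, a_21 = 0/720 = 0.00, a_31 = 180/720 = 0.25, a_41 = 108/720 = 0.15
  a_12 = 99/660 = 0.15, a_22 = 198/660 = 0.30, a_32 = 33/660 = 0.05, a_42 = 165/660 = 0.25
  a_13 = 222/740 = 0.30, a_23 = 296/740 = 0.40, a_33 = 74/740 = 0.10, a_43 = 74/740 = 0.10
  a_14 = 280/800 = 0.35, a_24 = 120/800 = 0.15, a_34 = 0/800 = 0.00, a_44 = 320/800 = 0.40
I − A =
  [   0.95    -0.15    -0.30    -0.35]
  [   0.00     0.70    -0.40    -0.15]
  [  -0.25    -0.05     0.90     0.00]
  [  -0.15    -0.25    -0.10     0.60]
Compute the cofactors C_ij = (−1)^(i+j)·(3×3 minor ij) of I−A; the adjugate is their transpose:
adj(I−A) = Cᵀ =
  [ 0.33150   0.17050   0.21250   0.23600]
  [ 0.08400   0.41200   0.22800   0.15200]
  [ 0.09675   0.07025   0.32325   0.07400]
  [ 0.13400   0.22600   0.20200   0.51200]
det(I−A) = Σ_j (I−A)_1j·C_1j = (0.95)(0.33150) + (-0.15)(0.08400) + (-0.30)(0.09675) + (-0.35)(0.13400) = 0.2264
(I − A)⁻¹ = adj(I−A) / det(I−A) ≈
  [   1.4642     0.7531     0.9386     1.0424]
  [   0.3710     1.8198     1.0071     0.6714]
  [   0.4273     0.3103     1.4278     0.3269]
  [   0.5919     0.9982     0.8922     2.2615]
x = (I − A)⁻¹ d = adj(I−A)·d / det(I−A), with det(I−A) = 0.2264:
  x_1 = (0.33150·190 + 0.17050·50 + 0.21250·180 + 0.23600·240) / 0.2264 = 166.40 / 0.2264 ≈ 735.0
  x_2 = (0.08400·190 + 0.41200·50 + 0.22800·180 + 0.15200·240) / 0.2264 = 114.08 / 0.2264 ≈ 503.9
  x_3 = (0.09675·190 + 0.07025·50 + 0.32325·180 + 0.07400·240) / 0.2264 = 97.84 / 0.2264 ≈ 432.2
  x_4 = (0.13400·190 + 0.22600·50 + 0.20200·180 + 0.51200·240) / 0.2264 = 196.00 / 0.2264 ≈ 865.7

x_2 = 503.9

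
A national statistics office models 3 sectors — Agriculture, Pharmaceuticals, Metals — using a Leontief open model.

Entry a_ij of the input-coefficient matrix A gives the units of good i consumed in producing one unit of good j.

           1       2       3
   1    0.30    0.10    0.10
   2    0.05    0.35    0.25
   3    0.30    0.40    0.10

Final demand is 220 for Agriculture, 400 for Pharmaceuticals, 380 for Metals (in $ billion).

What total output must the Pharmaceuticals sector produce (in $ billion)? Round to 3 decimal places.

I − A =
  [   0.70    -0.10    -0.10]
  [  -0.05     0.65    -0.25]
  [  -0.30    -0.40     0.90]
Cofactors of I−A, C_ij = (−1)^(i+j)·(minor ij) (rows/columns in the sector order above):
  C_11 = (0.65)(0.90) − (-0.25)(-0.40) = 0.4850
  C_12 = −[(-0.05)(0.90) − (-0.25)(-0.30)] = 0.1200
  C_13 = (-0.05)(-0.40) − (0.65)(-0.30) = 0.2150
  C_21 = −[(-0.10)(0.90) − (-0.10)(-0.40)] = 0.1300
  C_22 = (0.70)(0.90) − (-0.10)(-0.30) = 0.6000
  C_23 = −[(0.70)(-0.40) − (-0.10)(-0.30)] = 0.3100
  C_31 = (-0.10)(-0.25) − (-0.10)(0.65) = 0.0900
  C_32 = −[(0.70)(-0.25) − (-0.10)(-0.05)] = 0.1800
  C_33 = (0.70)(0.65) − (-0.10)(-0.05) = 0.4500
det(I−A) = Σ_j (I−A)_1j·C_1j = (0.70)(0.4850) + (-0.10)(0.1200) + (-0.10)(0.2150) = 0.3060
adj(I−A) = Cᵀ =
  [ 0.4850   0.1300   0.0900]
  [ 0.1200   0.6000   0.1800]
  [ 0.2150   0.3100   0.4500]
(I − A)⁻¹ = adj(I−A) / det(I−A) ≈
  [   1.5850     0.4248     0.2941]
  [   0.3922     1.9608     0.5882]
  [   0.7026     1.0131     1.4706]
x = (I − A)⁻¹ d = adj(I−A)·d / det(I−A), with det(I−A) = 0.3060:
  x_1 = (0.4850·220 + 0.1300·400 + 0.0900·380) / 0.3060 = 192.90 / 0.3060 ≈ 630.392
  x_2 = (0.1200·220 + 0.6000·400 + 0.1800·380) / 0.3060 = 334.80 / 0.3060 ≈ 1094.118
  x_3 = (0.2150·220 + 0.3100·400 + 0.4500·380) / 0.3060 = 342.30 / 0.3060 ≈ 1118.627

x_2 = 1094.118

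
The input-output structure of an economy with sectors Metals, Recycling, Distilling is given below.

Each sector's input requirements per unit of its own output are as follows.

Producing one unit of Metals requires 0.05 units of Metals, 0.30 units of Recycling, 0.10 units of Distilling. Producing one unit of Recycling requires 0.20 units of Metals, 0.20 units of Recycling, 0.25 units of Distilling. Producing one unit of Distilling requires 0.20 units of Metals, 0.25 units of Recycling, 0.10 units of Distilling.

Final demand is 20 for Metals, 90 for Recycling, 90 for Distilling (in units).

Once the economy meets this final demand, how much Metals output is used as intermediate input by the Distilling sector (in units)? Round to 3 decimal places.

z_MD = 33.397

I − A =
  [   0.95    -0.20    -0.20]
  [  -0.30     0.80    -0.25]
  [  -0.10    -0.25     0.90]
Cofactors of I−A, C_ij = (−1)^(i+j)·(minor ij) (rows/columns in the sector order above):
  C_11 = (0.80)(0.90) − (-0.25)(-0.25) = 0.6575
  C_12 = −[(-0.30)(0.90) − (-0.25)(-0.10)] = 0.2950
  C_13 = (-0.30)(-0.25) − (0.80)(-0.10) = 0.1550
  C_21 = −[(-0.20)(0.90) − (-0.20)(-0.25)] = 0.2300
  C_22 = (0.95)(0.90) − (-0.20)(-0.10) = 0.8350
  C_23 = −[(0.95)(-0.25) − (-0.20)(-0.10)] = 0.2575
  C_31 = (-0.20)(-0.25) − (-0.20)(0.80) = 0.2100
  C_32 = −[(0.95)(-0.25) − (-0.20)(-0.30)] = 0.2975
  C_33 = (0.95)(0.80) − (-0.20)(-0.30) = 0.7000
det(I−A) = Σ_j (I−A)_1j·C_1j = (0.95)(0.6575) + (-0.20)(0.2950) + (-0.20)(0.1550) = 0.534625
adj(I−A) = Cᵀ =
  [ 0.6575   0.2300   0.2100]
  [ 0.2950   0.8350   0.2975]
  [ 0.1550   0.2575   0.7000]
(I − A)⁻¹ = adj(I−A) / det(I−A) ≈
  [   1.2298     0.4302     0.3928]
  [   0.5518     1.5618     0.5565]
  [   0.2899     0.4816     1.3093]
First solve x = (I − A)⁻¹ d = adj(I−A)·d / det(I−A); in particular x_D = (0.1550·20 + 0.2575·90 + 0.7000·90) / 0.534625 = 89.275 / 0.534625 ≈ 166.98621.
Intermediate flow from M to D: z_MD = a_MD · x_D = 0.20 × 89.275 / 0.534625 = 17.855 / 0.534625 ≈ 33.397.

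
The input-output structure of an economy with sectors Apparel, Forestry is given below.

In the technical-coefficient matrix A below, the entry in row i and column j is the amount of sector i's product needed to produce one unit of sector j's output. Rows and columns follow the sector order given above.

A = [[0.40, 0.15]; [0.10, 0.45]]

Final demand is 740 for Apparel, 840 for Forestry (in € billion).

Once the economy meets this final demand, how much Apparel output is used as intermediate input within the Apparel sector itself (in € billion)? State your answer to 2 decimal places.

z_11 = 676.83

I − A =
  [   0.60    -0.15]
  [  -0.10     0.55]
det(I−A) = (0.60)(0.55) − (-0.15)(-0.10) = 0.3150
adj(I−A) = [[0.55, 0.15], [0.10, 0.60]]
(I − A)⁻¹ = adj(I−A) / det(I−A) ≈
  [   1.7460     0.4762]
  [   0.3175     1.9048]
First solve x = (I − A)⁻¹ d = adj(I−A)·d / det(I−A); in particular x_1 = (0.55·740 + 0.15·840) / 0.3150 = 533.00 / 0.3150 ≈ 1692.0635.
Intermediate flow from 1 to 1: z_11 = a_11 · x_1 = 0.40 × 533.00 / 0.3150 = 213.20 / 0.3150 ≈ 676.83.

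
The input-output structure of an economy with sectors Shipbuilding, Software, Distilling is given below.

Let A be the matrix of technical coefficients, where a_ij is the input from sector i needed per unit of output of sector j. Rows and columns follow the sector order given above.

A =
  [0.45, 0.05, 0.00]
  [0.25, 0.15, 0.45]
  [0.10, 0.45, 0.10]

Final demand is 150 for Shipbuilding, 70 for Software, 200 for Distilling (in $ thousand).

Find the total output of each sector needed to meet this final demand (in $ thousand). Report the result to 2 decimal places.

x_1 = 311.03, x_2 = 421.29, x_3 = 467.43

I − A =
  [   0.55    -0.05     0.00]
  [  -0.25     0.85    -0.45]
  [  -0.10    -0.45     0.90]
Cofactors of I−A, C_ij = (−1)^(i+j)·(minor ij) (rows/columns in the sector order above):
  C_11 = (0.85)(0.90) − (-0.45)(-0.45) = 0.5625
  C_12 = −[(-0.25)(0.90) − (-0.45)(-0.10)] = 0.2700
  C_13 = (-0.25)(-0.45) − (0.85)(-0.10) = 0.1975
  C_21 = −[(-0.05)(0.90) − (0.00)(-0.45)] = 0.0450
  C_22 = (0.55)(0.90) − (0.00)(-0.10) = 0.4950
  C_23 = −[(0.55)(-0.45) − (-0.05)(-0.10)] = 0.2525
  C_31 = (-0.05)(-0.45) − (0.00)(0.85) = 0.0225
  C_32 = −[(0.55)(-0.45) − (0.00)(-0.25)] = 0.2475
  C_33 = (0.55)(0.85) − (-0.05)(-0.25) = 0.4550
det(I−A) = Σ_j (I−A)_1j·C_1j = (0.55)(0.5625) + (-0.05)(0.2700) + (0.00)(0.1975) = 0.295875
adj(I−A) = Cᵀ =
  [ 0.5625   0.0450   0.0225]
  [ 0.2700   0.4950   0.2475]
  [ 0.1975   0.2525   0.4550]
(I − A)⁻¹ = adj(I−A) / det(I−A) ≈
  [   1.9011     0.1521     0.0760]
  [   0.9125     1.6730     0.8365]
  [   0.6675     0.8534     1.5378]
x = (I − A)⁻¹ d = adj(I−A)·d / det(I−A), with det(I−A) = 0.295875:
  x_1 = (0.5625·150 + 0.0450·70 + 0.0225·200) / 0.295875 = 92.025 / 0.295875 ≈ 311.03
  x_2 = (0.2700·150 + 0.4950·70 + 0.2475·200) / 0.295875 = 124.65 / 0.295875 ≈ 421.29
  x_3 = (0.1975·150 + 0.2525·70 + 0.4550·200) / 0.295875 = 138.30 / 0.295875 ≈ 467.43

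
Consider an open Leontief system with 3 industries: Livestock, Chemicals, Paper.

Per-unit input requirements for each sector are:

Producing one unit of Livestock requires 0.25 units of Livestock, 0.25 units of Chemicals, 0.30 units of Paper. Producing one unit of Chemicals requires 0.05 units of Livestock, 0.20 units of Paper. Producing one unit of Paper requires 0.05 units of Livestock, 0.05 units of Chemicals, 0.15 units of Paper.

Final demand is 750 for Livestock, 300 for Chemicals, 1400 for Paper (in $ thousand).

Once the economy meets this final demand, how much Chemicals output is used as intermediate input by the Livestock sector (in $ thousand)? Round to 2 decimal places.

I − A =
  [   0.75    -0.05    -0.05]
  [  -0.25     1.00    -0.05]
  [  -0.30    -0.20     0.85]
Cofactors of I−A, C_ij = (−1)^(i+j)·(minor ij) (rows/columns in the sector order above):
  C_11 = (1.00)(0.85) − (-0.05)(-0.20) = 0.8400
  C_12 = −[(-0.25)(0.85) − (-0.05)(-0.30)] = 0.2275
  C_13 = (-0.25)(-0.20) − (1.00)(-0.30) = 0.3500
  C_21 = −[(-0.05)(0.85) − (-0.05)(-0.20)] = 0.0525
  C_22 = (0.75)(0.85) − (-0.05)(-0.30) = 0.6225
  C_23 = −[(0.75)(-0.20) − (-0.05)(-0.30)] = 0.1650
  C_31 = (-0.05)(-0.05) − (-0.05)(1.00) = 0.0525
  C_32 = −[(0.75)(-0.05) − (-0.05)(-0.25)] = 0.0500
  C_33 = (0.75)(1.00) − (-0.05)(-0.25) = 0.7375
det(I−A) = Σ_j (I−A)_1j·C_1j = (0.75)(0.8400) + (-0.05)(0.2275) + (-0.05)(0.3500) = 0.601125
adj(I−A) = Cᵀ =
  [ 0.8400   0.0525   0.0525]
  [ 0.2275   0.6225   0.0500]
  [ 0.3500   0.1650   0.7375]
(I − A)⁻¹ = adj(I−A) / det(I−A) ≈
  [   1.3974     0.0873     0.0873]
  [   0.3785     1.0356     0.0832]
  [   0.5822     0.2745     1.2269]
First solve x = (I − A)⁻¹ d = adj(I−A)·d / det(I−A); in particular x_L = (0.8400·750 + 0.0525·300 + 0.0525·1400) / 0.601125 = 719.25 / 0.601125 ≈ 1196.5066.
Intermediate flow from C to L: z_CL = a_CL · x_L = 0.25 × 719.25 / 0.601125 = 179.8125 / 0.601125 ≈ 299.13.

z_CL = 299.13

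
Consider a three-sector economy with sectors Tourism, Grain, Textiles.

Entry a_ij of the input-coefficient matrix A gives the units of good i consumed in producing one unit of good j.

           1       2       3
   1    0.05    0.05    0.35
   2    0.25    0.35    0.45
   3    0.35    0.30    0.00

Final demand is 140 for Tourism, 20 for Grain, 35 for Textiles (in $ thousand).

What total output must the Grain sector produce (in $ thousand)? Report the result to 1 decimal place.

I − A =
  [   0.95    -0.05    -0.35]
  [  -0.25     0.65    -0.45]
  [  -0.35    -0.30     1.00]
Cofactors of I−A, C_ij = (−1)^(i+j)·(minor ij) (rows/columns in the sector order above):
  C_11 = (0.65)(1.00) − (-0.45)(-0.30) = 0.5150
  C_12 = −[(-0.25)(1.00) − (-0.45)(-0.35)] = 0.4075
  C_13 = (-0.25)(-0.30) − (0.65)(-0.35) = 0.3025
  C_21 = −[(-0.05)(1.00) − (-0.35)(-0.30)] = 0.1550
  C_22 = (0.95)(1.00) − (-0.35)(-0.35) = 0.8275
  C_23 = −[(0.95)(-0.30) − (-0.05)(-0.35)] = 0.3025
  C_31 = (-0.05)(-0.45) − (-0.35)(0.65) = 0.2500
  C_32 = −[(0.95)(-0.45) − (-0.35)(-0.25)] = 0.5150
  C_33 = (0.95)(0.65) − (-0.05)(-0.25) = 0.6050
det(I−A) = Σ_j (I−A)_1j·C_1j = (0.95)(0.5150) + (-0.05)(0.4075) + (-0.35)(0.3025) = 0.3630
adj(I−A) = Cᵀ =
  [ 0.5150   0.1550   0.2500]
  [ 0.4075   0.8275   0.5150]
  [ 0.3025   0.3025   0.6050]
(I − A)⁻¹ = adj(I−A) / det(I−A) ≈
  [   1.4187     0.4270     0.6887]
  [   1.1226     2.2796     1.4187]
  [   0.8333     0.8333     1.6667]
x = (I − A)⁻¹ d = adj(I−A)·d / det(I−A), with det(I−A) = 0.3630:
  x_1 = (0.5150·140 + 0.1550·20 + 0.2500·35) / 0.3630 = 83.95 / 0.3630 ≈ 231.3
  x_2 = (0.4075·140 + 0.8275·20 + 0.5150·35) / 0.3630 = 91.625 / 0.3630 ≈ 252.4
  x_3 = (0.3025·140 + 0.3025·20 + 0.6050·35) / 0.3630 = 69.575 / 0.3630 ≈ 191.7

x_2 = 252.4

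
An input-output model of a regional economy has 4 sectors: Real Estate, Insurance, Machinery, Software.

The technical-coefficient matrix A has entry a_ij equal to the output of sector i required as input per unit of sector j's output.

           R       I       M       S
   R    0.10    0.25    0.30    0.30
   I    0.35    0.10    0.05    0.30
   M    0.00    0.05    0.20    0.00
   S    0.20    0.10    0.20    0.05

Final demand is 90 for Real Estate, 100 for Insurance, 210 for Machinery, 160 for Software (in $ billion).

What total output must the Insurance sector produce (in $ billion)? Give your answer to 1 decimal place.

I − A =
  [   0.90    -0.25    -0.30    -0.30]
  [  -0.35     0.90    -0.05    -0.30]
  [   0.00    -0.05     0.80     0.00]
  [  -0.20    -0.10    -0.20     0.95]
Compute the cofactors C_ij = (−1)^(i+j)·(3×3 minor ij) of I−A; the adjugate is their transpose:
adj(I−A) = Cᵀ =
  [ 0.654625   0.231250   0.329875   0.279750]
  [ 0.314000   0.636000   0.232500   0.300000]
  [ 0.019625   0.039750   0.579875   0.018750]
  [ 0.175000   0.124000   0.216000   0.570500]
det(I−A) = Σ_j (I−A)_1j·C_1j = (0.90)(0.654625) + (-0.25)(0.314000) + (-0.30)(0.019625) + (-0.30)(0.175000) = 0.452275
(I − A)⁻¹ = adj(I−A) / det(I−A) ≈
  [   1.4474     0.5113     0.7294     0.6185]
  [   0.6943     1.4062     0.5141     0.6633]
  [   0.0434     0.0879     1.2821     0.0415]
  [   0.3869     0.2742     0.4776     1.2614]
x = (I − A)⁻¹ d = adj(I−A)·d / det(I−A), with det(I−A) = 0.452275:
  x_R = (0.654625·90 + 0.231250·100 + 0.329875·210 + 0.279750·160) / 0.452275 = 196.075 / 0.452275 ≈ 433.5
  x_I = (0.314000·90 + 0.636000·100 + 0.232500·210 + 0.300000·160) / 0.452275 = 188.685 / 0.452275 ≈ 417.2
  x_M = (0.019625·90 + 0.039750·100 + 0.579875·210 + 0.018750·160) / 0.452275 = 130.515 / 0.452275 ≈ 288.6
  x_S = (0.175000·90 + 0.124000·100 + 0.216000·210 + 0.570500·160) / 0.452275 = 164.79 / 0.452275 ≈ 364.4

x_I = 417.2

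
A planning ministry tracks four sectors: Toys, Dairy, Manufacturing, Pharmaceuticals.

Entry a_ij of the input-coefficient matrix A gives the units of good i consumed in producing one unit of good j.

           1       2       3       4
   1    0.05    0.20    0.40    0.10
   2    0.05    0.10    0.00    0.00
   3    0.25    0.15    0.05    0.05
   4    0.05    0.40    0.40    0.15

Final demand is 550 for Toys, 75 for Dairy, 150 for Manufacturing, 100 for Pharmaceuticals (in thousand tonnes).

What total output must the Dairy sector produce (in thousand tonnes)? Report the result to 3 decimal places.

x_2 = 129.271

I − A =
  [   0.95    -0.20    -0.40    -0.10]
  [  -0.05     0.90     0.00     0.00]
  [  -0.25    -0.15     0.95    -0.05]
  [  -0.05    -0.40    -0.40     0.85]
Compute the cofactors C_ij = (−1)^(i+j)·(3×3 minor ij) of I−A; the adjugate is their transpose:
adj(I−A) = Cᵀ =
  [ 0.708750   0.260500   0.342000   0.103500]
  [ 0.039375   0.647375   0.019000   0.005750]
  [ 0.200875   0.192375   0.711750   0.065500]
  [ 0.154750   0.410500   0.364000   0.709750]
det(I−A) = Σ_j (I−A)_1j·C_1j = (0.95)(0.708750) + (-0.20)(0.039375) + (-0.40)(0.200875) + (-0.10)(0.154750) = 0.5696125
(I − A)⁻¹ = adj(I−A) / det(I−A) ≈
  [   1.2443     0.4573     0.6004     0.1817]
  [   0.0691     1.1365     0.0334     0.0101]
  [   0.3527     0.3377     1.2495     0.1150]
  [   0.2717     0.7207     0.6390     1.2460]
x = (I − A)⁻¹ d = adj(I−A)·d / det(I−A), with det(I−A) = 0.5696125:
  x_1 = (0.708750·550 + 0.260500·75 + 0.342000·150 + 0.103500·100) / 0.5696125 = 471.00 / 0.5696125 ≈ 826.878
  x_2 = (0.039375·550 + 0.647375·75 + 0.019000·150 + 0.005750·100) / 0.5696125 = 73.634375 / 0.5696125 ≈ 129.271
  x_3 = (0.200875·550 + 0.192375·75 + 0.711750·150 + 0.065500·100) / 0.5696125 = 238.221875 / 0.5696125 ≈ 418.217
  x_4 = (0.154750·550 + 0.410500·75 + 0.364000·150 + 0.709750·100) / 0.5696125 = 241.475 / 0.5696125 ≈ 423.929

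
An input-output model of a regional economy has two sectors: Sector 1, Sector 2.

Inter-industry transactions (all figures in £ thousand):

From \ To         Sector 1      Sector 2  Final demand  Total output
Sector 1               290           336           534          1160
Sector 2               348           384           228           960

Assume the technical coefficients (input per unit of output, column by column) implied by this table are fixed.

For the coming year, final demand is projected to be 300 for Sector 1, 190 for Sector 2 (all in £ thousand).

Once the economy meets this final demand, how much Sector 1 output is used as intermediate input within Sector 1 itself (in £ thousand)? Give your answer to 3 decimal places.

Technical coefficients a_ij = z_ij / X_j:
  a_11 = 290/1160 = 0.25, a_21 = 348/1160 = 0.30
  a_12 = 336/960 = 0.35, a_22 = 384/960 = 0.40
I − A =
  [   0.75    -0.35]
  [  -0.30     0.60]
det(I−A) = (0.75)(0.60) − (-0.35)(-0.30) = 0.3450
adj(I−A) = [[0.60, 0.35], [0.30, 0.75]]
(I − A)⁻¹ = adj(I−A) / det(I−A) ≈
  [   1.7391     1.0145]
  [   0.8696     2.1739]
First solve x = (I − A)⁻¹ d = adj(I−A)·d / det(I−A); in particular x_1 = (0.60·300 + 0.35·190) / 0.3450 = 246.50 / 0.3450 ≈ 714.49275.
Intermediate flow from 1 to 1: z_11 = a_11 · x_1 = 0.25 × 246.50 / 0.3450 = 61.625 / 0.3450 ≈ 178.623.

z_11 = 178.623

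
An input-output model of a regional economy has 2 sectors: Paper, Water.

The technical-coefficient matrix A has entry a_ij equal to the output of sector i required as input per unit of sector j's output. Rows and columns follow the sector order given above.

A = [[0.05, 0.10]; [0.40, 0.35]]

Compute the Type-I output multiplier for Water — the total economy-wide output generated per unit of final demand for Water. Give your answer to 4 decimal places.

m_W = 1.8182

I − A =
  [   0.95    -0.10]
  [  -0.40     0.65]
det(I−A) = (0.95)(0.65) − (-0.10)(-0.40) = 0.5775
adj(I−A) = [[0.65, 0.10], [0.40, 0.95]]
(I − A)⁻¹ = adj(I−A) / det(I−A) ≈
  [   1.12554     0.17316]
  [   0.69264     1.64502]
The output multiplier for sector j is the column-j sum of the Leontief inverse (I − A)⁻¹ = adj(I−A) / det(I−A).
Column W of adj(I−A): (0.10, 0.95); det(I−A) = 0.5775.
m_W = (0.10 + 0.95) / 0.5775 = 1.05 / 0.5775 ≈ 1.8182.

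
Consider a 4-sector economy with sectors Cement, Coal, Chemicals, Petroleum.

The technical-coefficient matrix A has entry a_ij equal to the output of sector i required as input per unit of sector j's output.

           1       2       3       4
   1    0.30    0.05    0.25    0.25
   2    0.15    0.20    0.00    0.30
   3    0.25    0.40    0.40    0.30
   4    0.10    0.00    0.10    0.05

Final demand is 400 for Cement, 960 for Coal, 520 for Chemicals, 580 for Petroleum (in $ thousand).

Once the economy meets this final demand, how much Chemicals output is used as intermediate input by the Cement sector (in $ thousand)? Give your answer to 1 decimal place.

I − A =
  [   0.70    -0.05    -0.25    -0.25]
  [  -0.15     0.80     0.00    -0.30]
  [  -0.25    -0.40     0.60    -0.30]
  [  -0.10     0.00    -0.10     0.95]
Compute the cofactors C_ij = (−1)^(i+j)·(3×3 minor ij) of I−A; the adjugate is their transpose:
adj(I−A) = Cᵀ =
  [ 0.420000   0.132000   0.211500   0.219000]
  [ 0.106500   0.289875   0.067875   0.141000]
  [ 0.283000   0.269375   0.503375   0.318500]
  [ 0.074000   0.042250   0.075250   0.266500]
det(I−A) = Σ_j (I−A)_1j·C_1j = (0.70)(0.420000) + (-0.05)(0.106500) + (-0.25)(0.283000) + (-0.25)(0.074000) = 0.199425
(I − A)⁻¹ = adj(I−A) / det(I−A) ≈
  [   2.1061     0.6619     1.0605     1.0982]
  [   0.5340     1.4536     0.3404     0.7070]
  [   1.4191     1.3508     2.5241     1.5971]
  [   0.3711     0.2119     0.3773     1.3363]
First solve x = (I − A)⁻¹ d = adj(I−A)·d / det(I−A); in particular x_1 = (0.420000·400 + 0.132000·960 + 0.211500·520 + 0.219000·580) / 0.199425 = 531.72 / 0.199425 ≈ 2666.266.
Intermediate flow from 3 to 1: z_31 = a_31 · x_1 = 0.25 × 531.72 / 0.199425 = 132.93 / 0.199425 ≈ 666.6.

z_31 = 666.6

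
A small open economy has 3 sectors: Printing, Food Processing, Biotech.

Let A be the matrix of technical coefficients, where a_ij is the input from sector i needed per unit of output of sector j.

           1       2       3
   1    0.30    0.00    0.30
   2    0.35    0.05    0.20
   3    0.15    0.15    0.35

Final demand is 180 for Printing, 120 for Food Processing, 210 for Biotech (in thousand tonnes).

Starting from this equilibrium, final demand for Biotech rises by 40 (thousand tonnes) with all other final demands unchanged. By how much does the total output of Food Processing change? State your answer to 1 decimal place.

Δx_2 = 27.8

I − A =
  [   0.70     0.00    -0.30]
  [  -0.35     0.95    -0.20]
  [  -0.15    -0.15     0.65]
Cofactors of I−A, C_ij = (−1)^(i+j)·(minor ij) (rows/columns in the sector order above):
  C_11 = (0.95)(0.65) − (-0.20)(-0.15) = 0.5875
  C_12 = −[(-0.35)(0.65) − (-0.20)(-0.15)] = 0.2575
  C_13 = (-0.35)(-0.15) − (0.95)(-0.15) = 0.1950
  C_21 = −[(0.00)(0.65) − (-0.30)(-0.15)] = 0.0450
  C_22 = (0.70)(0.65) − (-0.30)(-0.15) = 0.4100
  C_23 = −[(0.70)(-0.15) − (0.00)(-0.15)] = 0.1050
  C_31 = (0.00)(-0.20) − (-0.30)(0.95) = 0.2850
  C_32 = −[(0.70)(-0.20) − (-0.30)(-0.35)] = 0.2450
  C_33 = (0.70)(0.95) − (0.00)(-0.35) = 0.6650
det(I−A) = Σ_j (I−A)_1j·C_1j = (0.70)(0.5875) + (0.00)(0.2575) + (-0.30)(0.1950) = 0.35275
adj(I−A) = Cᵀ =
  [ 0.5875   0.0450   0.2850]
  [ 0.2575   0.4100   0.2450]
  [ 0.1950   0.1050   0.6650]
(I − A)⁻¹ = adj(I−A) / det(I−A) ≈
  [   1.6655     0.1276     0.8079]
  [   0.7300     1.1623     0.6945]
  [   0.5528     0.2977     1.8852]
Δx = (I − A)⁻¹ Δd with Δd having +40 in the Biotech component and 0 elsewhere.
So Δx_2 = L_23 · (+40), where L_23 = adj(I−A)_23 / det(I−A) = 0.2450 / 0.35275.
Δx_2 = 0.2450 × (+40) / 0.35275 = 9.80 / 0.35275 ≈ 27.8.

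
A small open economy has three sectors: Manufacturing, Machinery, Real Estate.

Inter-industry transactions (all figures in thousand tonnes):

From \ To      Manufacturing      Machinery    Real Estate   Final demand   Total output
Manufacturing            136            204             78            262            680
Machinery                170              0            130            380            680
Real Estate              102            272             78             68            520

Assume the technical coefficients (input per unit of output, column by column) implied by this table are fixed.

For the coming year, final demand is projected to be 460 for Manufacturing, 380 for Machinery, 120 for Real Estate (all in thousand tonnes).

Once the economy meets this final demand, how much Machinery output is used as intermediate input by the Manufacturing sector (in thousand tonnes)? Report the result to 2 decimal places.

Technical coefficients a_ij = z_ij / X_j:
  a_11 = 136/680 = 0.20, a_21 = 170/680 = 0.25, a_31 = 102/680 = 0.15
  a_12 = 204/680 = 0.30, a_22 = 0/680 = 0.00, a_32 = 272/680 = 0.40
  a_13 = 78/520 = 0.15, a_23 = 130/520 = 0.25, a_33 = 78/520 = 0.15
I − A =
  [   0.80    -0.30    -0.15]
  [  -0.25     1.00    -0.25]
  [  -0.15    -0.40     0.85]
Cofactors of I−A, C_ij = (−1)^(i+j)·(minor ij) (rows/columns in the sector order above):
  C_11 = (1.00)(0.85) − (-0.25)(-0.40) = 0.7500
  C_12 = −[(-0.25)(0.85) − (-0.25)(-0.15)] = 0.2500
  C_13 = (-0.25)(-0.40) − (1.00)(-0.15) = 0.2500
  C_21 = −[(-0.30)(0.85) − (-0.15)(-0.40)] = 0.3150
  C_22 = (0.80)(0.85) − (-0.15)(-0.15) = 0.6575
  C_23 = −[(0.80)(-0.40) − (-0.30)(-0.15)] = 0.3650
  C_31 = (-0.30)(-0.25) − (-0.15)(1.00) = 0.2250
  C_32 = −[(0.80)(-0.25) − (-0.15)(-0.25)] = 0.2375
  C_33 = (0.80)(1.00) − (-0.30)(-0.25) = 0.7250
det(I−A) = Σ_j (I−A)_1j·C_1j = (0.80)(0.7500) + (-0.30)(0.2500) + (-0.15)(0.2500) = 0.4875
adj(I−A) = Cᵀ =
  [ 0.7500   0.3150   0.2250]
  [ 0.2500   0.6575   0.2375]
  [ 0.2500   0.3650   0.7250]
(I − A)⁻¹ = adj(I−A) / det(I−A) ≈
  [   1.5385     0.6462     0.4615]
  [   0.5128     1.3487     0.4872]
  [   0.5128     0.7487     1.4872]
First solve x = (I − A)⁻¹ d = adj(I−A)·d / det(I−A); in particular x_1 = (0.7500·460 + 0.3150·380 + 0.2250·120) / 0.4875 = 491.70 / 0.4875 ≈ 1008.6154.
Intermediate flow from 2 to 1: z_21 = a_21 · x_1 = 0.25 × 491.70 / 0.4875 = 122.925 / 0.4875 ≈ 252.15.

z_21 = 252.15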